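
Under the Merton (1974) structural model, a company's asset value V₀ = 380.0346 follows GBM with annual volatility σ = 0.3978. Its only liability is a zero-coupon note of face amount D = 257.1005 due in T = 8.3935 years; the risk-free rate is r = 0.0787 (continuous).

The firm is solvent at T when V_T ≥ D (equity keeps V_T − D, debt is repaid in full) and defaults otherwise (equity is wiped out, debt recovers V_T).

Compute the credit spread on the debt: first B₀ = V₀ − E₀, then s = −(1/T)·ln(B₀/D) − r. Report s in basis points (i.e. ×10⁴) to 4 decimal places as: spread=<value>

With assets at 380.0346 and a single debt payment of 257.1005 at 8.3935 years:
d₁ = [ln(V₀/D) + (r + σ²/2)T] / (σ√T)
   = [ln(380.0346/257.1005) + (0.0787 + 0.5·0.3978²)·8.3935] / (0.3978·√8.3935)
   = [0.390795 + 1.324682] / 1.152488 = 1.488500
d₂ = d₁ − σ√T = 1.488500 − 1.152488 = 0.336012
N(d₁) = 0.931690,  N(d₂) = 0.631569,  e^(−rT) = 0.516558
E₀ = V₀·N(d₁) − D·e^(−rT)·N(d₂)
   = 380.0346·0.931690 − 257.1005·0.516558·0.631569 = 270.197664
B₀ = V₀ − E₀ = 380.0346 − 270.197664 = 109.836936
spread = −(1/T)·ln(B₀/D) − r = −(1/8.3935)·ln(109.836936/257.1005) − 0.0787 = 0.02262486
in basis points: 0.02262486 × 10⁴ = 226.2486 bp

spread=226.2486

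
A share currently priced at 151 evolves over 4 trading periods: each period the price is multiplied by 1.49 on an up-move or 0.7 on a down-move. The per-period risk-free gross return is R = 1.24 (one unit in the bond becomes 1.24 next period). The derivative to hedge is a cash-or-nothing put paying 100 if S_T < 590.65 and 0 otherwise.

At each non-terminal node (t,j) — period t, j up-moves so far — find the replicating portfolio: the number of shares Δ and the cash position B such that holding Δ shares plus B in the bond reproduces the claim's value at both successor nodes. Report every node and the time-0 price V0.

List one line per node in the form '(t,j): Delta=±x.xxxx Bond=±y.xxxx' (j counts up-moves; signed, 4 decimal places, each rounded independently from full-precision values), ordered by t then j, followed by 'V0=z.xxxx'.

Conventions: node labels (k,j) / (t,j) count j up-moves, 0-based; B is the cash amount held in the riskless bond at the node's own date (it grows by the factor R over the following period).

(0,0): Delta=-0.1404 Bond=54.2671
(1,0): Delta=0.0000 Bond=52.4487
(1,1): Delta=-0.1710 Bond=74.1627
(2,0): Delta=0.0000 Bond=65.0364
(2,1): Delta=0.0000 Bond=65.0364
(2,2): Delta=-0.2081 Bond=104.4272
(3,0): Delta=0.0000 Bond=80.6452
(3,1): Delta=0.0000 Bond=80.6452
(3,2): Delta=0.0000 Bond=80.6452
(3,3): Delta=-0.2534 Bond=152.1029
V0=33.0636

The replicating-portfolio and risk-neutral prices coincide; use p* = (1.24−0.7)/(1.49−0.7) = 0.6835 for the latter.
At maturity the claim pays: V(4,0)=100.0000, V(4,1)=100.0000, V(4,2)=100.0000, V(4,3)=100.0000, V(4,4)=0.0000
Node (3,0) S=51.7930: V=(p*·100.0000+(1−p*)·100.0000)/1.24=80.6452; Δ=(100.0000−100.0000)/(77.1716−36.2551)=0.0000; B=V−Δ·S=80.6452
Node (3,1) S=110.2451: V=(p*·100.0000+(1−p*)·100.0000)/1.24=80.6452; Δ=(100.0000−100.0000)/(164.2652−77.1716)=0.0000; B=V−Δ·S=80.6452
Node (3,2) S=234.6646: V=(p*·100.0000+(1−p*)·100.0000)/1.24=80.6452; Δ=(100.0000−100.0000)/(349.6502−164.2652)=0.0000; B=V−Δ·S=80.6452
Node (3,3) S=499.5003: V=(p*·0.0000+(1−p*)·100.0000)/1.24=25.5206; Δ=(0.0000−100.0000)/(744.2554−349.6502)=-0.2534; B=V−Δ·S=152.1029
Node (2,0) S=73.9900: V=(p*·80.6452+(1−p*)·80.6452)/1.24=65.0364; Δ=(80.6452−80.6452)/(110.2451−51.7930)=0.0000; B=V−Δ·S=65.0364
Node (2,1) S=157.4930: V=(p*·80.6452+(1−p*)·80.6452)/1.24=65.0364; Δ=(80.6452−80.6452)/(234.6646−110.2451)=0.0000; B=V−Δ·S=65.0364
Node (2,2) S=335.2351: V=(p*·25.5206+(1−p*)·80.6452)/1.24=34.6493; Δ=(25.5206−80.6452)/(499.5003−234.6646)=-0.2081; B=V−Δ·S=104.4272
Node (1,0) S=105.7000: V=(p*·65.0364+(1−p*)·65.0364)/1.24=52.4487; Δ=(65.0364−65.0364)/(157.4930−73.9900)=0.0000; B=V−Δ·S=52.4487
Node (1,1) S=224.9900: V=(p*·34.6493+(1−p*)·65.0364)/1.24=35.6979; Δ=(34.6493−65.0364)/(335.2351−157.4930)=-0.1710; B=V−Δ·S=74.1627
Node (0,0) S=151.0000: V=(p*·35.6979+(1−p*)·52.4487)/1.24=33.0636; Δ=(35.6979−52.4487)/(224.9900−105.7000)=-0.1404; B=V−Δ·S=54.2671
Check: Δ(0,0)·S0 + B(0,0) = 33.0636 = V0.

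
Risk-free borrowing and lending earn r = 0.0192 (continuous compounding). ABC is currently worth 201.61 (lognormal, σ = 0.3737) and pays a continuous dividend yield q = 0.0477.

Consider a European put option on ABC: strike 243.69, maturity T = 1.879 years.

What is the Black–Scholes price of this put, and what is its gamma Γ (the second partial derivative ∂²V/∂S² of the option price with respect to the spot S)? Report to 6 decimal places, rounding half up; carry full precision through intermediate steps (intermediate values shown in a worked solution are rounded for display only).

price = 72.309559
Γ = 0.003448

σ√T = 0.3737·√1.879 = 0.512255
d₁ = (ln(S/K) + (r−q+σ²/2)T) / (σ√T) = (ln(201.61/243.69) + (0.0192−0.0477+0.3737²/2)·1.879) / 0.512255 = (-0.189562 + 0.077651) / 0.512255 = -0.218466
d₂ = d₁ − σ√T = -0.218466 − 0.512255 = -0.730722
e^{−rT} = 0.964566
e^{−qT} = 0.914271
N(−d₁) = 0.586467,  N(−d₂) = 0.767525
Put price V = K·e^{−rT}·N(−d₂) − S·e^{−qT}·N(−d₁) = 180.410790 − 108.101231 = 72.309559
φ(d₁) = (1/√(2π))·e^{−d₁²/2} = 0.389535
Γ = e^{−qT}·φ(d₁) / (S·σ·√T) = 0.003448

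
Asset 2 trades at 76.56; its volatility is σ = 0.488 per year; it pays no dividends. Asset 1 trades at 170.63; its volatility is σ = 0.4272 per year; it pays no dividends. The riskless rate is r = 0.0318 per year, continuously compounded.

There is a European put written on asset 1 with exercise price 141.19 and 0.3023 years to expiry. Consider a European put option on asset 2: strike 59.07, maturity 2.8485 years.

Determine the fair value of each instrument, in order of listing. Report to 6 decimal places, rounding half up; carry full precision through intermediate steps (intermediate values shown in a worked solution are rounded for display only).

price(asset 1 put K=141.19) = 3.993181
price(asset 2 put K=59.07) = 11.278052

[asset 1 put K=141.19]
σ√T = 0.4272·√0.3023 = 0.234882
d₁ = (ln(S/K) + (r+σ²/2)T) / (σ√T) = (ln(170.63/141.19) + (0.0318+0.4272²/2)·0.3023) / 0.234882 = (0.189391 + 0.037198) / 0.234882 = 0.964691
d₂ = d₁ − σ√T = 0.964691 − 0.234882 = 0.729809
e^{−rT} = 0.990433
N(−d₁) = 0.167350,  N(−d₂) = 0.232753
price = K·e^{−rT}·N(−d₂) − S·N(−d₁) = 32.548059 − 28.554878 = 3.993181
[asset 2 put K=59.07]
σ√T = 0.488·√2.8485 = 0.823622
d₁ = (ln(S/K) + (r+σ²/2)T) / (σ√T) = (ln(76.56/59.07) + (0.0318+0.488²/2)·2.8485) / 0.823622 = (0.259352 + 0.429759) / 0.823622 = 0.836683
d₂ = d₁ − σ√T = 0.836683 − 0.823622 = 0.013061
e^{−rT} = 0.913399
N(−d₁) = 0.201385,  N(−d₂) = 0.494790
price = K·e^{−rT}·N(−d₂) − S·N(−d₁) = 26.696119 − 15.418067 = 11.278052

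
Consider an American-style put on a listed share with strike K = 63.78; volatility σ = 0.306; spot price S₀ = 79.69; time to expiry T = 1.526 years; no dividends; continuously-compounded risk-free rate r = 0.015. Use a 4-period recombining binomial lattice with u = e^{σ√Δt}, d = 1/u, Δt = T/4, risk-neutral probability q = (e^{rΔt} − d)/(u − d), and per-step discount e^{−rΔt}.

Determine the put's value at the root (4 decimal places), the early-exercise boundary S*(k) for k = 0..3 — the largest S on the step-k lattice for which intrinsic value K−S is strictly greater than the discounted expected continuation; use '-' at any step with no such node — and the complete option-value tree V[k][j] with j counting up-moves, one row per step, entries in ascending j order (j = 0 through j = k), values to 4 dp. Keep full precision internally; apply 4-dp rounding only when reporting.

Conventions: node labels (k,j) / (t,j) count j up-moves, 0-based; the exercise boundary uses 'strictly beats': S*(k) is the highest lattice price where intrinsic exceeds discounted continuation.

price = 4.6457
boundary = - - - 45.2017
tree:
4.6457
7.5877 1.3580
12.0858 2.5672 0.0000
18.5783 4.8531 0.0000 0.0000
26.3627 9.1743 0.0000 0.0000 0.0000

Δt=0.38150  u=1.20804  d=0.82778  q=0.46798  discount=0.99429
step 4 (expiry): payoffs max(K−S,0) = 26.3627 9.1743 0.0000 0.0000 0.0000
step 3: (k=3,j=0): S=45.2017, K−S=18.5783, hold=18.2143 ⇒ V=18.5783 exercise | (k=3,j=1): S=65.9661, K−S=0.0000, hold=4.8531 ⇒ V=4.8531 continue | (k=3,j=2): S=96.2691, K−S=0.0000, hold=0.0000 ⇒ V=0.0000 continue | (k=3,j=3): S=140.4924, K−S=0.0000, hold=0.0000 ⇒ V=0.0000 continue  boundary S*=45.2017
step 2: (k=2,j=0): S=54.6057, K−S=9.1743, hold=12.0858 ⇒ V=12.0858 continue | (k=2,j=1): S=79.6900, K−S=0.0000, hold=2.5672 ⇒ V=2.5672 continue | (k=2,j=2): S=116.2973, K−S=0.0000, hold=0.0000 ⇒ V=0.0000 continue  boundary S*=-
step 1: (k=1,j=0): S=65.9661, K−S=0.0000, hold=7.5877 ⇒ V=7.5877 continue | (k=1,j=1): S=96.2691, K−S=0.0000, hold=1.3580 ⇒ V=1.3580 continue  boundary S*=-
step 0: (k=0,j=0): S=79.6900, K−S=0.0000, hold=4.6457 ⇒ V=4.6457 continue  boundary S*=-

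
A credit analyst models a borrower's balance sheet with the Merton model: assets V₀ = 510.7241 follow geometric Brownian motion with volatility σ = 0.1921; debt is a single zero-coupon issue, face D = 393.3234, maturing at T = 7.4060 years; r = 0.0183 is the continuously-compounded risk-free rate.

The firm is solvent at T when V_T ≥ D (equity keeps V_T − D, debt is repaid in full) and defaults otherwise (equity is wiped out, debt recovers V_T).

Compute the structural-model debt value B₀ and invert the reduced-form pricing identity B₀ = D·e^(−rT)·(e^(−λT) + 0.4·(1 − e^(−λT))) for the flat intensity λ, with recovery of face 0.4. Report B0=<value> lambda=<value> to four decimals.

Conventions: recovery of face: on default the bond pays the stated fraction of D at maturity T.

B0=315.7430 lambda=0.0195

Work the structural quantities from V₀ = 510.7241 against face 393.3234:
d₁ = [ln(V₀/D) + (r + σ²/2)T] / (σ√T)
   = [ln(510.7241/393.3234) + (0.0183 + 0.5·0.1921²)·7.4060] / (0.1921·√7.4060)
   = [0.261197 + 0.272179] / 0.522780 = 1.020269
d₂ = d₁ − σ√T = 1.020269 − 0.522780 = 0.497489
N(d₁) = 0.846200,  N(d₂) = 0.690578,  e^(−rT) = 0.873253
E₀ = V₀·N(d₁) − D·e^(−rT)·N(d₂)
   = 510.7241·0.846200 − 393.3234·0.873253·0.690578 = 194.981142
B₀ = V₀ − E₀ = 510.7241 − 194.981142 = 315.742958
e^(−λT) = (B₀·e^(rT)/D − 0.4)/(1 − 0.4) = (315.7430·1.145143/393.3234 − 0.4)/0.6 = 0.86545248
λ = −ln(0.86545248)/7.4060 = 0.019512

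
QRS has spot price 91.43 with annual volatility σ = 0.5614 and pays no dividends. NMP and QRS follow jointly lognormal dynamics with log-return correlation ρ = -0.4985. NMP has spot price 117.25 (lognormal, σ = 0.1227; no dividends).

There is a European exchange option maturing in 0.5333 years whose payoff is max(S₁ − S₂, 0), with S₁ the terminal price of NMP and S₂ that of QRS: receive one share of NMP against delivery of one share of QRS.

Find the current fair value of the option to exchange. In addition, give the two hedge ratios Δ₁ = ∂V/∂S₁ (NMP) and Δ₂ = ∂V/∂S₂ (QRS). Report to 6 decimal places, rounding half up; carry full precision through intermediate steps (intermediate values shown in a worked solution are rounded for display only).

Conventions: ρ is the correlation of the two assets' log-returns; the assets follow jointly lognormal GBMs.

exchange price = 34.577803
Δ1 = 0.779320
Δ2 = -0.621213

σ_eff = √(σ₁² + σ₂² − 2ρσ₁σ₂) = √(0.1227² + 0.5614² − 2·-0.4985·0.1227·0.5614) = 0.631587
d₁ = (ln(S₁/S₂) + (q₂ − q₁ + σ_eff²/2)T) / (σ_eff√T) = (ln(117.25/91.43) + (0.0 − 0.0 + 0.199451)·0.5333) / 0.461232 = 0.769900
d₂ = d₁ − σ_eff√T = 0.769900 − 0.461232 = 0.308668
N(d₁) = 0.779320,  N(d₂) = 0.621213
V = S₁·e^{−q₁T}·N(d₁) − S₂·e^{−q₂T}·N(d₂) = 91.375303 − 56.797499 = 34.577803
Key observation: no risk-free rate is needed — with the second asset as numeraire the exchange option is a call on the ratio S₁/S₂, and r cancels out of the value.
Δ₁ = e^{−q₁T}·N(d₁) = 0.779320;  Δ₂ = −e^{−q₂T}·N(d₂) = -0.621213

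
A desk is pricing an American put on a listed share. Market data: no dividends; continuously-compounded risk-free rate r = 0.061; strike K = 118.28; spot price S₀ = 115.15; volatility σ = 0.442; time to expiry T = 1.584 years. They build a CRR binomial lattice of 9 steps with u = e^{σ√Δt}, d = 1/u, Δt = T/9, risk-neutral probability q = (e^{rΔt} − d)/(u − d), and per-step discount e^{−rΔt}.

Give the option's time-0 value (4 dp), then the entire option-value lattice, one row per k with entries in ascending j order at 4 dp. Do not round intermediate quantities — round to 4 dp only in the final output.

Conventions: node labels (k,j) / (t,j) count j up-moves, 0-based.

Δt=0.17600, u=1.20374, d=0.83075, q=0.48271, disc=e^(-rΔt)=0.98932
k=9 terminal: V=max(K-S,0) → 96.5787 86.8353 72.7173 52.2607 22.6194 0.0000 0.0000 0.0000 0.0000 0.0000
k=8: j=0 S=26.1226 intr=92.1574 cont=90.8943 V=92.1574[EX]; j=1 S=37.8511 intr=80.4289 cont=79.1659 V=80.4289[EX]; j=2 S=54.8454 intr=63.4346 cont=62.1716 V=63.4346[EX]; j=3 S=79.4698 intr=38.8102 cont=37.5472 V=38.8102[EX]; j=4 S=115.1500 intr=3.1300 cont=11.5758 V=11.5758[hold]; j=5 S=166.8499 intr=0.0000 cont=0.0000 V=0.0000[hold]; j=6 S=241.7619 intr=0.0000 cont=0.0000 V=0.0000[hold]; j=7 S=350.3077 intr=0.0000 cont=0.0000 V=0.0000[hold]; j=8 S=507.5884 intr=0.0000 cont=0.0000 V=0.0000[hold]
k=7: j=0 S=31.4447 intr=86.8353 cont=85.5723 V=86.8353[EX]; j=1 S=45.5627 intr=72.7173 cont=71.4543 V=72.7173[EX]; j=2 S=66.0193 intr=52.2607 cont=50.9976 V=52.2607[EX]; j=3 S=95.6606 intr=22.6194 cont=25.3897 V=25.3897[hold]; j=4 S=138.6101 intr=0.0000 cont=5.9240 V=5.9240[hold]; j=5 S=200.8431 intr=0.0000 cont=0.0000 V=0.0000[hold]; j=6 S=291.0173 intr=0.0000 cont=0.0000 V=0.0000[hold]; j=7 S=421.6778 intr=0.0000 cont=0.0000 V=0.0000[hold]
k=6: j=0 S=37.8511 intr=80.4289 cont=79.1659 V=80.4289[EX]; j=1 S=54.8454 intr=63.4346 cont=62.1716 V=63.4346[EX]; j=2 S=79.4698 intr=38.8102 cont=38.8701 V=38.8701[hold]; j=3 S=115.1500 intr=3.1300 cont=15.8226 V=15.8226[hold]; j=4 S=166.8499 intr=0.0000 cont=3.0317 V=3.0317[hold]; j=5 S=241.7619 intr=0.0000 cont=0.0000 V=0.0000[hold]; j=6 S=350.3077 intr=0.0000 cont=0.0000 V=0.0000[hold]
k=5: j=0 S=45.5627 intr=72.7173 cont=71.4543 V=72.7173[EX]; j=1 S=66.0193 intr=52.2607 cont=51.0262 V=52.2607[EX]; j=2 S=95.6606 intr=22.6194 cont=27.4485 V=27.4485[hold]; j=3 S=138.6101 intr=0.0000 cont=9.5452 V=9.5452[hold]; j=4 S=200.8431 intr=0.0000 cont=1.5515 V=1.5515[hold]; j=5 S=291.0173 intr=0.0000 cont=0.0000 V=0.0000[hold]
k=4: j=0 S=54.8454 intr=63.4346 cont=62.1716 V=63.4346[EX]; j=1 S=79.4698 intr=38.8102 cont=39.8533 V=39.8533[hold]; j=2 S=115.1500 intr=3.1300 cont=18.6055 V=18.6055[hold]; j=3 S=166.8499 intr=0.0000 cont=5.6258 V=5.6258[hold]; j=4 S=241.7619 intr=0.0000 cont=0.7940 V=0.7940[hold]
k=3: j=0 S=66.0193 intr=52.2607 cont=51.4958 V=52.2607[EX]; j=1 S=95.6606 intr=22.6194 cont=29.2807 V=29.2807[hold]; j=2 S=138.6101 intr=0.0000 cont=12.2083 V=12.2083[hold]; j=3 S=200.8431 intr=0.0000 cont=3.2583 V=3.2583[hold]
k=2: j=0 S=79.4698 intr=38.8102 cont=40.7283 V=40.7283[hold]; j=1 S=115.1500 intr=3.1300 cont=20.8149 V=20.8149[hold]; j=2 S=166.8499 intr=0.0000 cont=7.8037 V=7.8037[hold]
k=1: j=0 S=95.6606 intr=22.6194 cont=30.7835 V=30.7835[hold]; j=1 S=138.6101 intr=0.0000 cont=14.3790 V=14.3790[hold]
k=0: j=0 S=115.1500 intr=3.1300 cont=22.6207 V=22.6207[hold]

price = 22.6207
tree:
22.6207
30.7835 14.3790
40.7283 20.8149 7.8037
52.2607 29.2807 12.2083 3.2583
63.4346 39.8533 18.6055 5.6258 0.7940
72.7173 52.2607 27.4485 9.5452 1.5515 0.0000
80.4289 63.4346 38.8701 15.8226 3.0317 0.0000 0.0000
86.8353 72.7173 52.2607 25.3897 5.9240 0.0000 0.0000 0.0000
92.1574 80.4289 63.4346 38.8102 11.5758 0.0000 0.0000 0.0000 0.0000
96.5787 86.8353 72.7173 52.2607 22.6194 0.0000 0.0000 0.0000 0.0000 0.0000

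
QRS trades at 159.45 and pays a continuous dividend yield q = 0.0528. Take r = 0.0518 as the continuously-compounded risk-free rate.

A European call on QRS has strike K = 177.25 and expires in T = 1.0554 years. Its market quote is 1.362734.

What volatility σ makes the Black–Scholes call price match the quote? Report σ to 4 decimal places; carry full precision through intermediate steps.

sigma = 0.1027

At σ = 0.1027 the Black–Scholes value reproduces the quote:
σ√T = 0.1027·√1.0554 = 0.105506
d₁ = (ln(S/K) + (r−q+σ²/2)T) / (σ√T) = (ln(159.45/177.25) + (0.0518−0.0528+0.1027²/2)·1.0554) / 0.105506 = (-0.105831 + 0.004510) / 0.105506 = -0.960324
d₂ = d₁ − σ√T = -0.960324 − 0.105506 = -1.065830
e^{−rT} = 0.946798
e^{−qT} = 0.945799
N(d₁) = 0.168446,  N(d₂) = 0.143250
V = S·e^{−qT}·N(d₁) − K·e^{−rT}·N(d₂) = 25.402962 − 24.040228 = 1.362734 (the quoted price), and the Black–Scholes price is strictly increasing in σ, so σ is unique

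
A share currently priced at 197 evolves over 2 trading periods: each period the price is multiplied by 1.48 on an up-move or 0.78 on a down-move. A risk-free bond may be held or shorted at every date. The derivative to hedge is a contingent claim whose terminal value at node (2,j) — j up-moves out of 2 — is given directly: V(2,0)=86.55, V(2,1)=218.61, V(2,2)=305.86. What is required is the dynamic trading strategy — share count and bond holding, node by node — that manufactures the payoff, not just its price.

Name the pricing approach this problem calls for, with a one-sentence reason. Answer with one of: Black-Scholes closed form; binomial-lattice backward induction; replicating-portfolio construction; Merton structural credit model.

framework: replicating-portfolio construction

Key observation: the deliverable is the dynamic trading strategy on the 2-step tree (spot 197, moves 1.48 and 0.78), so the valuation must go through the node-by-node replicating-portfolio solve.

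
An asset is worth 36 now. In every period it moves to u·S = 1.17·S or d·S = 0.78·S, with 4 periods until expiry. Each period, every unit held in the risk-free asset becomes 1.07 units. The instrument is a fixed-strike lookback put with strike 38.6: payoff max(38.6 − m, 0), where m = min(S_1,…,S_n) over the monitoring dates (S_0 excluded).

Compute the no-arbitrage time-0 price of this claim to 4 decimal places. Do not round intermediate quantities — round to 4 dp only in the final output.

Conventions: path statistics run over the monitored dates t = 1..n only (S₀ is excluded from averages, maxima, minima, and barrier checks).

Risk-neutral up-probability p* = (R−d)/(u−d) = (1.07−0.78)/(1.17−0.78) = 0.7436; the claim prices as the p*-weighted sum of path payoffs discounted by R^4.
Enumerate all 2^4 = 16 price paths (U = up ×1.17, D = down ×0.78); each path with k up-moves has probability p*^k·(1−p*)^(4−k).
DDDD: m=13.3254, payoff=25.2746, prob=0.004323
UDDD: m=19.9881, payoff=18.6119, prob=0.012535
DUDD: m=19.9881, payoff=18.6119, prob=0.012535
UUDD: m=29.9822, payoff=8.6178, prob=0.036353
DDUD: m=19.9881, payoff=18.6119, prob=0.012535
UDUD: m=29.9822, payoff=8.6178, prob=0.036353
DUUD: m=28.0800, payoff=10.5200, prob=0.036353
UUUD: m=42.1200, payoff=0.0000, prob=0.105423
DDDU: m=17.0839, payoff=21.5161, prob=0.012535
UDDU: m=25.6258, payoff=12.9742, prob=0.036353
DUDU: m=25.6258, payoff=12.9742, prob=0.036353
UUDU: m=38.4387, payoff=0.1613, prob=0.105423
DDUU: m=21.9024, payoff=16.6976, prob=0.036353
UDUU: m=32.8536, payoff=5.7464, prob=0.105423
DUUU: m=28.0800, payoff=10.5200, prob=0.105423
UUUU: m=42.1200, payoff=0.0000, prob=0.305727
Price = Σ prob·payoff / R^4 = 5.370039 / 1.310796 = 4.0968

price = 4.0968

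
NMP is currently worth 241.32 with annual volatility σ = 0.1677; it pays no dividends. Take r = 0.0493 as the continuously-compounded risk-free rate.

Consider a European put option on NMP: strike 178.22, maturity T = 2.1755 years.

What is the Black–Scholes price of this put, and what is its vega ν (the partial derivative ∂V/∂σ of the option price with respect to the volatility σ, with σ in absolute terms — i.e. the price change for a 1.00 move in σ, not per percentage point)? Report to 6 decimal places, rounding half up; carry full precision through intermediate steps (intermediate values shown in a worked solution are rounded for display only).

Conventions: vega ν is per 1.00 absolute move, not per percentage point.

σ√T = 0.1677·√2.1755 = 0.247350
d₁ = (ln(S/K) + (r+σ²/2)T) / (σ√T) = (ln(241.32/178.22) + (0.0493+0.1677²/2)·2.1755) / 0.247350 = (0.303105 + 0.137843) / 0.247350 = 1.782687
d₂ = d₁ − σ√T = 1.782687 − 0.247350 = 1.535337
e^{−rT} = 0.898299
N(−d₁) = 0.037319,  N(−d₂) = 0.062351
Put price V = K·e^{−rT}·N(−d₂) − S·N(−d₁) = 9.982006 − 9.005730 = 0.976276
φ(d₁) = (1/√(2π))·e^{−d₁²/2} = 0.081437
ν = S·φ(d₁)·√T = 28.986431

price = 0.976276
ν = 28.986431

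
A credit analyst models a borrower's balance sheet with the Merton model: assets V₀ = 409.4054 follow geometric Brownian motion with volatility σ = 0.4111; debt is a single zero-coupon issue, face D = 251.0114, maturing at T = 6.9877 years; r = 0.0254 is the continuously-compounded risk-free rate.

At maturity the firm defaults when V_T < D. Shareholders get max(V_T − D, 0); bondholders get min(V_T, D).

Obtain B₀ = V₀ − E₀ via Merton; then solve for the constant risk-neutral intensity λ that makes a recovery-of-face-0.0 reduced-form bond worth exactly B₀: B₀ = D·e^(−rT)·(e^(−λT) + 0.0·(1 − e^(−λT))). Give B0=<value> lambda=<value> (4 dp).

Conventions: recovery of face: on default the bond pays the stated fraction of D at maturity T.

B0=161.6012 lambda=0.0376

Apply the equity-as-call identities (strike 251.0114, horizon 6.9877 years):
d₁ = [ln(V₀/D) + (r + σ²/2)T] / (σ√T)
   = [ln(409.4054/251.0114) + (0.0254 + 0.5·0.4111²)·6.9877] / (0.4111·√6.9877)
   = [0.489208 + 0.767959] / 1.086712 = 1.156853
d₂ = d₁ − σ√T = 1.156853 − 1.086712 = 0.070141
N(d₁) = 0.876334,  N(d₂) = 0.527959,  e^(−rT) = 0.837371
E₀ = V₀·N(d₁) − D·e^(−rT)·N(d₂)
   = 409.4054·0.876334 − 251.0114·0.837371·0.527959 = 247.804175
B₀ = V₀ − E₀ = 409.4054 − 247.804175 = 161.601225
e^(−λT) = (B₀·e^(rT)/D − 0)/(1 − 0) = (161.6012·1.194213/251.0114 − 0)/1 = 0.76883476
λ = −ln(0.76883476)/6.9877 = 0.037620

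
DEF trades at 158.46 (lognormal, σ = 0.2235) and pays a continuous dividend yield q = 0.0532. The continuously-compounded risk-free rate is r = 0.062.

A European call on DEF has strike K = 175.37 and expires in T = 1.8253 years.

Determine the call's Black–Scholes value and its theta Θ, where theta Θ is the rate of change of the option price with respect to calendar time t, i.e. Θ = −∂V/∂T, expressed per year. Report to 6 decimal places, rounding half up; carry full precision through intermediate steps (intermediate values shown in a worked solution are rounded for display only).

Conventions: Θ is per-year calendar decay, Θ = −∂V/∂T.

σ√T = 0.2235·√1.8253 = 0.301957
d₁ = (ln(S/K) + (r−q+σ²/2)T) / (σ√T) = (ln(158.46/175.37) + (0.062−0.0532+0.2235²/2)·1.8253) / 0.301957 = (-0.101396 + 0.061652) / 0.301957 = -0.131622
d₂ = d₁ − σ√T = -0.131622 − 0.301957 = -0.433579
e^{−rT} = 0.893000
e^{−qT} = 0.907460
N(d₁) = 0.447641,  N(d₂) = 0.332297
Call price V = S·e^{−qT}·N(d₁) − K·e^{−rT}·N(d₂) = 64.369093 − 52.039521 = 12.329571
φ(d₁) = (1/√(2π))·e^{−d₁²/2} = 0.395501
Θ = −S·e^{−qT}·φ(d₁)·σ/(2√T) + q·S·e^{−qT}·N(d₁) − r·K·e^{−rT}·N(d₂) = −4.704090 + 3.424436 − 3.226450 = -4.506104

price = 12.329571
Θ = -4.506104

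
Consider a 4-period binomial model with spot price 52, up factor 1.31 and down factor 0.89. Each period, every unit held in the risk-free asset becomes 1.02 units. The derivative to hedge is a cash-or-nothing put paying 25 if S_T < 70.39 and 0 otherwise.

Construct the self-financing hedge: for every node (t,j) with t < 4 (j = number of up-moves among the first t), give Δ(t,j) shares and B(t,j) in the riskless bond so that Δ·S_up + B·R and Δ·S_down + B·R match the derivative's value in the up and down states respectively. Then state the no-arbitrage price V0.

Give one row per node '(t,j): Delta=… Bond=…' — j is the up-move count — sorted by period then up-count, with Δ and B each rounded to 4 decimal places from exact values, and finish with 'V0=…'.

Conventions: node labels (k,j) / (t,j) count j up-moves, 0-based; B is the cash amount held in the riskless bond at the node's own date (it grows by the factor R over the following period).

(0,0): Delta=-0.4775 Bond=39.4944
(1,0): Delta=-0.5284 Bond=42.6390
(1,1): Delta=-0.4004 Bond=35.0315
(2,0): Delta=-0.4385 Bond=39.7899
(2,1): Delta=-0.6646 Bond=51.7500
(2,2): Delta=0.0000 Bond=0.0000
(3,0): Delta=0.0000 Bond=24.5098
(3,1): Delta=-1.1032 Bond=76.4472
(3,2): Delta=0.0000 Bond=0.0000
(3,3): Delta=0.0000 Bond=0.0000
V0=14.6629

Risk-neutral probability p* = (R−d)/(u−d) = (1.02−0.89)/(1.31−0.89) = 0.3095.
At maturity the claim pays: V(4,0)=25.0000, V(4,1)=25.0000, V(4,2)=0.0000, V(4,3)=0.0000, V(4,4)=0.0000
Node (3,0) S=36.6584: V=(p*·25.0000+(1−p*)·25.0000)/1.02=24.5098; Δ=(25.0000−25.0000)/(48.0225−32.6260)=0.0000; B=V−Δ·S=24.5098
Node (3,1) S=53.9579: V=(p*·0.0000+(1−p*)·25.0000)/1.02=16.9234; Δ=(0.0000−25.0000)/(70.6848−48.0225)=-1.1032; B=V−Δ·S=76.4472
Node (3,2) S=79.4211: V=(p*·0.0000+(1−p*)·0.0000)/1.02=0.0000; Δ=(0.0000−0.0000)/(104.0417−70.6848)=0.0000; B=V−Δ·S=0.0000
Node (3,3) S=116.9007: V=(p*·0.0000+(1−p*)·0.0000)/1.02=0.0000; Δ=(0.0000−0.0000)/(153.1400−104.0417)=0.0000; B=V−Δ·S=0.0000
Node (2,0) S=41.1892: V=(p*·16.9234+(1−p*)·24.5098)/1.02=21.7271; Δ=(16.9234−24.5098)/(53.9579−36.6584)=-0.4385; B=V−Δ·S=39.7899
Node (2,1) S=60.6268: V=(p*·0.0000+(1−p*)·16.9234)/1.02=11.4561; Δ=(0.0000−16.9234)/(79.4211−53.9579)=-0.6646; B=V−Δ·S=51.7500
Node (2,2) S=89.2372: V=(p*·0.0000+(1−p*)·0.0000)/1.02=0.0000; Δ=(0.0000−0.0000)/(116.9007−79.4211)=0.0000; B=V−Δ·S=0.0000
Node (1,0) S=46.2800: V=(p*·11.4561+(1−p*)·21.7271)/1.02=18.1843; Δ=(11.4561−21.7271)/(60.6268−41.1892)=-0.5284; B=V−Δ·S=42.6390
Node (1,1) S=68.1200: V=(p*·0.0000+(1−p*)·11.4561)/1.02=7.7551; Δ=(0.0000−11.4561)/(89.2372−60.6268)=-0.4004; B=V−Δ·S=35.0315
Node (0,0) S=52.0000: V=(p*·7.7551+(1−p*)·18.1843)/1.02=14.6629; Δ=(7.7551−18.1843)/(68.1200−46.2800)=-0.4775; B=V−Δ·S=39.4944
Verification: the root portfolio costs Δ(0,0)·S0 + B(0,0) = 14.6629, matching V0.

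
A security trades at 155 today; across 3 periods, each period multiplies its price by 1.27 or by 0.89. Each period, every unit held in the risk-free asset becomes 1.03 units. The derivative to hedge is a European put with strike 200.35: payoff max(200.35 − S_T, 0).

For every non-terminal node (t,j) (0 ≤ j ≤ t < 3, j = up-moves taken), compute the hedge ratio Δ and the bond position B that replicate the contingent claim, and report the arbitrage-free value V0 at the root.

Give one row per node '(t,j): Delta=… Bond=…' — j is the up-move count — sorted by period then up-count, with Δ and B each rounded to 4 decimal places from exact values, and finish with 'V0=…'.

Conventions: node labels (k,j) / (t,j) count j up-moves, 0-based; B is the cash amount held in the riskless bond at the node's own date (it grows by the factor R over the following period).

(0,0): Delta=-0.6287 Bond=136.3686
(1,0): Delta=-0.8489 Bond=170.8338
(1,1): Delta=-0.3642 Bond=88.3897
(2,0): Delta=-1.0000 Bond=194.5146
(2,1): Delta=-0.6673 Bond=144.1489
(2,2): Delta=0.0000 Bond=0.0000
V0=38.9229

No-arbitrage ⇒ martingale measure with p* = (R−d)/(u−d) = 0.3684.
Terminal payoffs: V(3,0)=91.0798, V(3,1)=44.4251, V(3,2)=0.0000, V(3,3)=0.0000
Node (2,0) S=122.7755: V=(p*·44.4251+(1−p*)·91.0798)/1.03=71.7391; Δ=(44.4251−91.0798)/(155.9249−109.2702)=-1.0000; B=V−Δ·S=194.5146
Node (2,1) S=175.1965: V=(p*·0.0000+(1−p*)·44.4251)/1.03=27.2407; Δ=(0.0000−44.4251)/(222.4996−155.9249)=-0.6673; B=V−Δ·S=144.1489
Node (2,2) S=249.9995: V=(p*·0.0000+(1−p*)·0.0000)/1.03=0.0000; Δ=(0.0000−0.0000)/(317.4994−222.4996)=0.0000; B=V−Δ·S=0.0000
Node (1,0) S=137.9500: V=(p*·27.2407+(1−p*)·71.7391)/1.03=53.7330; Δ=(27.2407−71.7391)/(175.1965−122.7755)=-0.8489; B=V−Δ·S=170.8338
Node (1,1) S=196.8500: V=(p*·0.0000+(1−p*)·27.2407)/1.03=16.7036; Δ=(0.0000−27.2407)/(249.9995−175.1965)=-0.3642; B=V−Δ·S=88.3897
Node (0,0) S=155.0000: V=(p*·16.7036+(1−p*)·53.7330)/1.03=38.9229; Δ=(16.7036−53.7330)/(196.8500−137.9500)=-0.6287; B=V−Δ·S=136.3686
As a check, the time-0 holding Δ(0,0)·S0 + B(0,0) comes to 38.9229 — exactly V0.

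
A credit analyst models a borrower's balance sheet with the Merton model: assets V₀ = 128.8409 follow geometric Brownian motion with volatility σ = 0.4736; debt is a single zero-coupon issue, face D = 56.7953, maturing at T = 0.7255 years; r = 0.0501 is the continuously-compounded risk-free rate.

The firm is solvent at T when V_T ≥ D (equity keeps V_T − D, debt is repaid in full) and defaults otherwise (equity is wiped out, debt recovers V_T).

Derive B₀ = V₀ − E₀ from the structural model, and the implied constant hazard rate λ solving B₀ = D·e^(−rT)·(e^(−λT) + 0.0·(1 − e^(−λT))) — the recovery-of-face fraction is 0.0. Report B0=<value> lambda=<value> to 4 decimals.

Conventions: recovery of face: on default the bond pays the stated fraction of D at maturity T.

Equity is a call on the firm's assets struck at D = 56.7953:
d₁ = [ln(V₀/D) + (r + σ²/2)T] / (σ√T)
   = [ln(128.8409/56.7953) + (0.0501 + 0.5·0.4736²)·0.7255] / (0.4736·√0.7255)
   = [0.819125 + 0.117711] / 0.403395 = 2.322379
d₂ = d₁ − σ√T = 2.322379 − 0.403395 = 1.918985
N(d₁) = 0.989894,  N(d₂) = 0.972507,  e^(−rT) = 0.964305
E₀ = V₀·N(d₁) − D·e^(−rT)·N(d₂)
   = 128.8409·0.989894 − 56.7953·0.964305·0.972507 = 74.276548
B₀ = V₀ − E₀ = 128.8409 − 74.276548 = 54.564352
e^(−λT) = (B₀·e^(rT)/D − 0)/(1 − 0) = (54.5644·1.037016/56.7953 − 0)/1 = 0.99628256
λ = −ln(0.99628256)/0.7255 = 0.005134

B0=54.5644 lambda=0.0051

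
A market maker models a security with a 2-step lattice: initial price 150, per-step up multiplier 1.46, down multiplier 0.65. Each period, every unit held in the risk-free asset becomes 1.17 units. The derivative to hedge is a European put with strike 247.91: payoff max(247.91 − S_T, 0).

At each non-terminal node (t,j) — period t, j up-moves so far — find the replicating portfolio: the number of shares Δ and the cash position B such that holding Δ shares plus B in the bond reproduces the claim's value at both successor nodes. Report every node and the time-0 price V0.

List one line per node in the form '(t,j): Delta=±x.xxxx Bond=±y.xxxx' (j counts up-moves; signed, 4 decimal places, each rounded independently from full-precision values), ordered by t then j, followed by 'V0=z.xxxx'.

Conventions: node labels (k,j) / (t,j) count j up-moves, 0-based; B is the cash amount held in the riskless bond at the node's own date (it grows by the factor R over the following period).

(0,0): Delta=-0.6756 Bond=154.0695
(1,0): Delta=-1.0000 Bond=211.8889
(1,1): Delta=-0.5951 Bond=162.6228
V0=52.7273

Under the risk-neutral measure, an up-move has probability p* = (R−d)/(u−d) = 0.6420 and values discount at R = 1.17.
At maturity the claim pays: V(2,0)=184.5350, V(2,1)=105.5600, V(2,2)=0.0000
(1,0): S=97.5000. Δ = (V_up−V_dn)/(S_up−S_dn) = (105.5600−184.5350)/(142.3500−63.3750) = -1.0000. V = [p*·105.5600 + (1−p*)·184.5350]/1.17 = 114.3889. B = V − Δ·S = 211.8889.
(1,1): S=219.0000. Δ = (V_up−V_dn)/(S_up−S_dn) = (0.0000−105.5600)/(319.7400−142.3500) = -0.5951. V = [p*·0.0000 + (1−p*)·105.5600]/1.17 = 32.3018. B = V − Δ·S = 162.6228.
(0,0): S=150.0000. Δ = (V_up−V_dn)/(S_up−S_dn) = (32.3018−114.3889)/(219.0000−97.5000) = -0.6756. V = [p*·32.3018 + (1−p*)·114.3889]/1.17 = 52.7273. B = V − Δ·S = 154.0695.
Verification: the root portfolio costs Δ(0,0)·S0 + B(0,0) = 52.7273, matching V0.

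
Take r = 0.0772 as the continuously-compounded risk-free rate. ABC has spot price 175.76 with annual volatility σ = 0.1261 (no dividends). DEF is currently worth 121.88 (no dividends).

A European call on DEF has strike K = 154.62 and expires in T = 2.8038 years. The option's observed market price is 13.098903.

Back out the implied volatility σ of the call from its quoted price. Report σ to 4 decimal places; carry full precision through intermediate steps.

At σ = 0.1754 the Black–Scholes value reproduces the quote:
σ√T = 0.1754·√2.8038 = 0.293699
d₁ = (ln(S/K) + (r+σ²/2)T) / (σ√T) = (ln(121.88/154.62) + (0.0772+0.1754²/2)·2.8038) / 0.293699 = (-0.237934 + 0.259583) / 0.293699 = 0.073713
d₂ = d₁ − σ√T = 0.073713 − 0.293699 = -0.219986
e^{−rT} = 0.805370
N(d₁) = 0.529381,  N(d₂) = 0.412941
V = S·N(d₁) − K·e^{−rT}·N(d₂) = 64.520916 − 51.422013 = 13.098903 (the quoted price), and the Black–Scholes price is strictly increasing in σ, so σ is unique

sigma = 0.1754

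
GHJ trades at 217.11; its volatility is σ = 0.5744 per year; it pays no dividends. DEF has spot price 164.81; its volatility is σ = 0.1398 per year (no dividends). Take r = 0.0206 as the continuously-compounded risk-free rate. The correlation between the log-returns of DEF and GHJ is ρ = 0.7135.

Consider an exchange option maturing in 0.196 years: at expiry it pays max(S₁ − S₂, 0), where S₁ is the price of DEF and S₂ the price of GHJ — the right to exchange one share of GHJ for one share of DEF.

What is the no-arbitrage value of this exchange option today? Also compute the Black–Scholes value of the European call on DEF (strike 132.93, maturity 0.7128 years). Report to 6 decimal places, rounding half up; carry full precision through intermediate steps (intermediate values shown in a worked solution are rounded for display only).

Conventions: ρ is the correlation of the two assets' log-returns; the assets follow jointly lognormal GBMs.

exchange price = 1.902025
price(DEF call K=132.93) = 33.987497

σ_eff = √(σ₁² + σ₂² − 2ρσ₁σ₂) = √(0.1398² + 0.5744² − 2·0.7135·0.1398·0.5744) = 0.484654
d₁ = (ln(S₁/S₂) + (q₂ − q₁ + σ_eff²/2)T) / (σ_eff√T) = (ln(164.81/217.11) + (0.0 − 0.0 + 0.117445)·0.196) / 0.214566 = -1.177224
d₂ = d₁ − σ_eff√T = -1.177224 − 0.214566 = -1.391789
N(d₁) = 0.119553,  N(d₂) = 0.081993
V = S₁·e^{−q₁T}·N(d₁) − S₂·e^{−q₂T}·N(d₂) = 19.703552 − 17.801527 = 1.902025
[vanilla: DEF call K=132.93]
σ√T = 0.1398·√0.7128 = 0.118030
d₁ = (ln(S/K) + (r+σ²/2)T) / (σ√T) = (ln(164.81/132.93) + (0.0206+0.1398²/2)·0.7128) / 0.118030 = (0.214971 + 0.021649) / 0.118030 = 2.004749
d₂ = d₁ − σ√T = 2.004749 − 0.118030 = 1.886720
e^{−rT} = 0.985424
N(d₁) = 0.977505,  N(d₂) = 0.970401
price = S·N(d₁) − K·e^{−rT}·N(d₂) = 161.102611 − 127.115113 = 33.987497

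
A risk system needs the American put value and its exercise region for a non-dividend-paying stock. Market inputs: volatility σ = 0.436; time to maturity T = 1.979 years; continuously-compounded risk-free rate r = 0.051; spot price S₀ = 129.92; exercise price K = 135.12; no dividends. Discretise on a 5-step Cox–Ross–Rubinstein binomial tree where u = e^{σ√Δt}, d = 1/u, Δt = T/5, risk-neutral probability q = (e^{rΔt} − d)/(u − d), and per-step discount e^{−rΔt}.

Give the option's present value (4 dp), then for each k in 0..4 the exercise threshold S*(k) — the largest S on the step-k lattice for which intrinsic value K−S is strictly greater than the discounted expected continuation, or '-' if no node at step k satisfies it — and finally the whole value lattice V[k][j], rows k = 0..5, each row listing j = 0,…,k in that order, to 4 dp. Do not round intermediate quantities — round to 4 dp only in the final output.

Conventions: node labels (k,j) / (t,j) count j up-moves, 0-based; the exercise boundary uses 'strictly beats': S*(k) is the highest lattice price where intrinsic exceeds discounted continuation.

price = 29.4999
boundary = - - 75.0625 57.0553 75.0625
tree:
29.4999
42.9201 15.5624
60.0575 25.3506 5.1378
78.0647 39.9768 9.8648 0.0000
91.7520 60.0575 18.9408 0.0000 0.0000
102.1558 78.0647 36.3672 0.0000 0.0000 0.0000

params: Δt=0.39580 u=1.31561 d=0.76010 q=0.46856 e^(-rΔt)=0.98002
t_5 payoffs: 102.1558 78.0647 36.3672 0.0000 0.0000 0.0000
t_4: node(4,0) S=43.3680 payoff=91.7520 vs cont=89.0518 → 91.7520 [stop]  node(4,1) S=75.0625 payoff=60.0575 vs cont=57.3574 → 60.0575 [stop]  node(4,2) S=129.9200 payoff=5.2000 vs cont=18.9408 → 18.9408 [wait]  node(4,3) S=224.8688 payoff=0.0000 vs cont=0.0000 → 0.0000 [wait]  node(4,4) S=389.2085 payoff=0.0000 vs cont=0.0000 → 0.0000 [wait]  ⇒ S*(4)=75.0625
t_3: node(3,0) S=57.0553 payoff=78.0647 vs cont=75.3645 → 78.0647 [stop]  node(3,1) S=98.7528 payoff=36.3672 vs cont=39.9768 → 39.9768 [wait]  node(3,2) S=170.9238 payoff=0.0000 vs cont=9.8648 → 9.8648 [wait]  node(3,3) S=295.8392 payoff=0.0000 vs cont=0.0000 → 0.0000 [wait]  ⇒ S*(3)=57.0553
t_2: node(2,0) S=75.0625 payoff=60.0575 vs cont=59.0149 → 60.0575 [stop]  node(2,1) S=129.9200 payoff=5.2000 vs cont=25.3506 → 25.3506 [wait]  node(2,2) S=224.8688 payoff=0.0000 vs cont=5.1378 → 5.1378 [wait]  ⇒ S*(2)=75.0625
t_1: node(1,0) S=98.7528 payoff=36.3672 vs cont=42.9201 → 42.9201 [wait]  node(1,1) S=170.9238 payoff=0.0000 vs cont=15.5624 → 15.5624 [wait]  ⇒ S*(1)=-
t_0: node(0,0) S=129.9200 payoff=5.2000 vs cont=29.4999 → 29.4999 [wait]  ⇒ S*(0)=-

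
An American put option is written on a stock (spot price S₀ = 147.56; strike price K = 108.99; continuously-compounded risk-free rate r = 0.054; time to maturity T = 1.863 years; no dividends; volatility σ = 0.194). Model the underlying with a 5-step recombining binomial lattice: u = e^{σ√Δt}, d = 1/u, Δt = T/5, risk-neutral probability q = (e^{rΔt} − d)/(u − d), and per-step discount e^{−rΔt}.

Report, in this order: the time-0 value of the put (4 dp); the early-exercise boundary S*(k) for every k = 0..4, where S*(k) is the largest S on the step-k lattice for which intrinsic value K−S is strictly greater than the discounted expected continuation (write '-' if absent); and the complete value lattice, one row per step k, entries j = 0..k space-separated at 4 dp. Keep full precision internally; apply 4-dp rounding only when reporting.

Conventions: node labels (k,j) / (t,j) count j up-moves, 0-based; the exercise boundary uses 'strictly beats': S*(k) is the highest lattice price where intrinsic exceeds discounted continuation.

Δt=0.37260, u=1.12572, d=0.88832, q=0.55604, disc=e^(-rΔt)=0.98008
k=5 terminal: V=max(K-S,0) → 27.3648 5.5516 0.0000 0.0000 0.0000 0.0000
k=4: j=0 S=91.8868 intr=17.1032 cont=14.9322 V=17.1032[EX]; j=1 S=116.4423 intr=0.0000 cont=2.4156 V=2.4156[hold]; j=2 S=147.5600 intr=0.0000 cont=0.0000 V=0.0000[hold]; j=3 S=186.9935 intr=0.0000 cont=0.0000 V=0.0000[hold]; j=4 S=236.9651 intr=0.0000 cont=0.0000 V=0.0000[hold]  S*(4)=91.8868
k=3: j=0 S=103.4384 intr=5.5516 cont=8.7582 V=8.7582[hold]; j=1 S=131.0810 intr=0.0000 cont=1.0510 V=1.0510[hold]; j=2 S=166.1107 intr=0.0000 cont=0.0000 V=0.0000[hold]; j=3 S=210.5016 intr=0.0000 cont=0.0000 V=0.0000[hold]  S*(3)=-
k=2: j=0 S=116.4423 intr=0.0000 cont=4.3836 V=4.3836[hold]; j=1 S=147.5600 intr=0.0000 cont=0.4573 V=0.4573[hold]; j=2 S=186.9935 intr=0.0000 cont=0.0000 V=0.0000[hold]  S*(2)=-
k=1: j=0 S=131.0810 intr=0.0000 cont=2.1566 V=2.1566[hold]; j=1 S=166.1107 intr=0.0000 cont=0.1990 V=0.1990[hold]  S*(1)=-
k=0: j=0 S=147.5600 intr=0.0000 cont=1.0468 V=1.0468[hold]  S*(0)=-

price = 1.0468
boundary = - - - - 91.8868
tree:
1.0468
2.1566 0.1990
4.3836 0.4573 0.0000
8.7582 1.0510 0.0000 0.0000
17.1032 2.4156 0.0000 0.0000 0.0000
27.3648 5.5516 0.0000 0.0000 0.0000 0.0000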